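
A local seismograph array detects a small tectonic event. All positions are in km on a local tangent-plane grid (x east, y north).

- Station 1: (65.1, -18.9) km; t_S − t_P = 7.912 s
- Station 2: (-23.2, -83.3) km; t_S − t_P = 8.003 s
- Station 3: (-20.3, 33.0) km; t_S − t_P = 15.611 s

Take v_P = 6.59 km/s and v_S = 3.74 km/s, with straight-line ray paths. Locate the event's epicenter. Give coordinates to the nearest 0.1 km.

Distance from S−P lag: d = Δt · v_P v_S / (v_P − v_S) = Δt · (6.59·3.74)/(6.59−3.74) ≈ 8.6479·Δt.
So d_Station 1 = 68.42, d_Station 2 = 69.21, d_Station 3 = 135.00 km.
Circle about each station: (x − 65.1)² + (y + 18.9)² = 68.42²; (x + 23.2)² + (y + 83.3)² = 69.21²; (x + 20.3)² + (y − 33.0)² = 135.00².
Subtracting the Station 1 equation from the Station 2 and Station 3 equations removes the quadratic terms:
-176.6 x − 128.8 y = 2773.18
-170.8 x + 103.8 y = -16637.83
Solving the 2×2 system: x ≈ 46.0, y ≈ -84.6 km.

46.0 km east, -84.6 km north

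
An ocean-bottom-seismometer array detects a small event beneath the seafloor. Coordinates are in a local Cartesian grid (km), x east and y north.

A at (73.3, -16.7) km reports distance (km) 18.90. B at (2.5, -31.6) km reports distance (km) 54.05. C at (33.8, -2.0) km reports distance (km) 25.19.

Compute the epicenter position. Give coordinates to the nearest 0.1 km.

54.4 km east, -16.5 km north

Circle about each station: (x − 73.3)² + (y + 16.7)² = 18.90²; (x − 2.5)² + (y + 31.6)² = 54.05²; (x − 33.8)² + (y + 2.0)² = 25.19².
Subtracting pairs of circle equations eliminates x²+y² and gives linear equations (the radical axes):
-141.6 x − 29.8 y = -7211.16
-79.0 x + 29.4 y = -4782.67
Solving the 2×2 system: x ≈ 54.4, y ≈ -16.5 km.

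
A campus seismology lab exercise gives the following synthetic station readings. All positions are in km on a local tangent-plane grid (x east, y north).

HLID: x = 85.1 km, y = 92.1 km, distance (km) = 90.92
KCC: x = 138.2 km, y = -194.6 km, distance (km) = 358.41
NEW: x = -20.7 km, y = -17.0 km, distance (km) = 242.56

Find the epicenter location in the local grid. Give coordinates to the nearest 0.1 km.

(141.0, 163.8)

Circle about each station: (x − 85.1)² + (y − 92.1)² = 90.92²; (x − 138.2)² + (y + 194.6)² = 358.41²; (x + 20.7)² + (y + 17.0)² = 242.56².
Subtracting pairs of circle equations eliminates x²+y² and gives linear equations (the radical axes):
106.2 x − 573.4 y = -78947.30
-211.6 x − 218.2 y = -65575.84
Solving the 2×2 system: x ≈ 141.0, y ≈ 163.8 km.
Check against HLID (with the unrounded x, y): √((x − 85.1)²+(y − 92.1)²) = 90.91 ≈ 90.92 km. ✓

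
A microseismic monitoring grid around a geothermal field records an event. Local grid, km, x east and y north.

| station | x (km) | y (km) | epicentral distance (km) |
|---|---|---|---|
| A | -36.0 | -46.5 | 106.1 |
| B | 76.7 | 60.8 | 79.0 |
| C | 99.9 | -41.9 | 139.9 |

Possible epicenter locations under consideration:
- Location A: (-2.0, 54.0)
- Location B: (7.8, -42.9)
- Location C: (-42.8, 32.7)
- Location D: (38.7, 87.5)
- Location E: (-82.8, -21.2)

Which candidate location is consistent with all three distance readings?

Location A

For each candidate, compare |candidate − station| to the reported distance:
Location A: residuals A 0.0, B 0.0, C 0.0 → max 0.0 km
Location B: residuals A 62.2, B 45.5, C 47.8 → max 62.2 km
Location C: residuals A 26.6, B 43.8, C 21.1 → max 43.8 km
Location D: residuals A 47.3, B 32.6, C 3.2 → max 47.3 km
Location E: residuals A 52.9, B 100.3, C 44.0 → max 100.3 km
Only Location A has all residuals ≈ 0.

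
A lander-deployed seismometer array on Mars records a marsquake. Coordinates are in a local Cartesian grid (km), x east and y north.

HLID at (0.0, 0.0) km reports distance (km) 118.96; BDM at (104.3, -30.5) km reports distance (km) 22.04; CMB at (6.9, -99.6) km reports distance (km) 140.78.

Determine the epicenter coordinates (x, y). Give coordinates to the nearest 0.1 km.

Circle about each station: x² + y² = 118.96²; (x − 104.3)² + (y + 30.5)² = 22.04²; (x − 6.9)² + (y + 99.6)² = 140.78².
Subtracting pairs of circle equations eliminates x²+y² and gives linear equations (the radical axes):
208.6 x − 61.0 y = 25474.46
13.8 x − 199.2 y = 4300.24
Solving the 2×2 system: x ≈ 118.2, y ≈ -13.4 km.

118.2 km east, -13.4 km north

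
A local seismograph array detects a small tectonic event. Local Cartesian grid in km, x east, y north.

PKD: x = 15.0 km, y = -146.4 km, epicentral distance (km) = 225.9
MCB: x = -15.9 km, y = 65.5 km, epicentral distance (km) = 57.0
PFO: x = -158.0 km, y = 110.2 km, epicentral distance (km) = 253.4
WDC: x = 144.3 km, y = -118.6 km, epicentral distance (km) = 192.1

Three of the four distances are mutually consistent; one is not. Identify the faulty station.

Solve using three stations at a time. Using PKD, PFO, WDC (subtract circle equations pairwise → linear system) gives (x, y) ≈ (91.6, 66.2).
Distances from that point to each station vs reported:
  PKD: calculated 225.9 vs reported 225.9 → residual 0.0 km
  MCB: calculated 107.5 vs reported 57.0 → residual 50.5 km
  PFO: calculated 253.4 vs reported 253.4 → residual 0.0 km
  WDC: calculated 192.1 vs reported 192.1 → residual 0.0 km
PKD, PFO, WDC are mutually consistent (residuals ≈ 0); MCB is off by 50.5 km.

MCB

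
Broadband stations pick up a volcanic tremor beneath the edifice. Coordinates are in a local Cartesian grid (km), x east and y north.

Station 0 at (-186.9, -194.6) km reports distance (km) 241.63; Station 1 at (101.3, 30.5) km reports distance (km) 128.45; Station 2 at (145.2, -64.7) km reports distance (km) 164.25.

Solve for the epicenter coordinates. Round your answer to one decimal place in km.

-14.3 km east, -25.5 km north

Circle about each station: (x + 186.9)² + (y + 194.6)² = 241.63²; (x − 101.3)² + (y − 30.5)² = 128.45²; (x − 145.2)² + (y + 64.7)² = 164.25².
Subtracting pairs of circle equations eliminates x²+y² and gives linear equations (the radical axes):
576.4 x + 450.2 y = -19723.18
664.2 x + 259.8 y = -16124.65
Solving the 2×2 system: x ≈ -14.3, y ≈ -25.5 km.
Check against Station 0 (with the unrounded x, y): √((x + 186.9)²+(y + 194.6)²) = 241.63 ≈ 241.63 km. ✓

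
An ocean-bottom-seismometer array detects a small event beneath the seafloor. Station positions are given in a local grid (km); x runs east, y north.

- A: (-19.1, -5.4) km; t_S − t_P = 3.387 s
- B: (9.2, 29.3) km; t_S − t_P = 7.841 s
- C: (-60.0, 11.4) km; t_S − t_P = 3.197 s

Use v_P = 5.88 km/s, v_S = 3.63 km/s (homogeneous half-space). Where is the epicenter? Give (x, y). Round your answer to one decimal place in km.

Distance from S−P lag: d = Δt · v_P v_S / (v_P − v_S) = Δt · (5.88·3.63)/(5.88−3.63) ≈ 9.4864·Δt.
So d_A = 32.13, d_B = 74.38, d_C = 30.33 km.
Circle about each station: (x + 19.1)² + (y + 5.4)² = 32.13²; (x − 9.2)² + (y − 29.3)² = 74.38²; (x + 60.0)² + (y − 11.4)² = 30.33².
Subtracting the A equation from the B and C equations removes the quadratic terms:
56.6 x + 69.4 y = -3950.89
-81.8 x + 33.6 y = 3448.42
Solving the 2×2 system: x ≈ -49.1, y ≈ -16.9 km.

(-49.1, -16.9)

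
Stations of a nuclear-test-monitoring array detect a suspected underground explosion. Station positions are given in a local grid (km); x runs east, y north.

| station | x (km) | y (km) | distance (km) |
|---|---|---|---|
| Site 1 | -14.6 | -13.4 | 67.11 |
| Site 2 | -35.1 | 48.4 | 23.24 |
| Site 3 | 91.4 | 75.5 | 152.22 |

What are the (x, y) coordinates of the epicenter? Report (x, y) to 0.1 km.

(-56.4, 39.1)

Circle about each station: (x + 14.6)² + (y + 13.4)² = 67.11²; (x + 35.1)² + (y − 48.4)² = 23.24²; (x − 91.4)² + (y − 75.5)² = 152.22².
Subtracting the Site 1 equation from the Site 2 and Site 3 equations removes the quadratic terms:
-41.0 x + 123.6 y = 7145.50
212.0 x + 177.8 y = -5005.69
Solving the 2×2 system: x ≈ -56.4, y ≈ 39.1 km.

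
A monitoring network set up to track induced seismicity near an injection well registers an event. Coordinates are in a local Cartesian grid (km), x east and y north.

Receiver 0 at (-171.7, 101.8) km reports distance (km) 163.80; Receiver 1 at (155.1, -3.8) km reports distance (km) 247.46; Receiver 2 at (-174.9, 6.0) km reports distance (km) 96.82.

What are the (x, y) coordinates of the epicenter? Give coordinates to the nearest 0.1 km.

x ≈ -89.7 km, y ≈ -40.0 km

Circle about each station: (x + 171.7)² + (y − 101.8)² = 163.80²; (x − 155.1)² + (y + 3.8)² = 247.46²; (x + 174.9)² + (y − 6.0)² = 96.82².
Subtracting pairs of circle equations eliminates x²+y² and gives linear equations (the radical axes):
653.6 x − 211.2 y = -50179.69
-6.4 x − 191.6 y = 8238.21
Solving the 2×2 system: x ≈ -89.7, y ≈ -40.0 km.
Check against Receiver 0 (with the unrounded x, y): √((x + 171.7)²+(y − 101.8)²) = 163.80 ≈ 163.80 km. ✓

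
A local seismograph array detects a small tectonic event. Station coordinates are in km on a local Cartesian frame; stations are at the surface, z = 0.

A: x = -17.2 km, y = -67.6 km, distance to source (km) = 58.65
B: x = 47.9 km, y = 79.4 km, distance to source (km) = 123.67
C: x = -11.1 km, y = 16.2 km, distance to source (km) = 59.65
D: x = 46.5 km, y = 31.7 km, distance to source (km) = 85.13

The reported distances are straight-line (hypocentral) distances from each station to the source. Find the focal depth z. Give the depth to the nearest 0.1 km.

39.3 km

Each station gives a sphere (x−x_i)² + (y−y_i)² + z² = d_i² (stations at z=0).
Subtracting the A sphere from B and C: z² cancels, leaving linear equations in x and y:
130.2 x + 294.0 y = -8121.28
12.2 x + 167.6 y = -4598.25
Solving: x ≈ -0.507, y ≈ -27.399 km (keep extra digits for the depth step; rounded: -0.5, -27.4).
Then from the A sphere: z² = 58.65² − (x + 17.2)² − (y + 67.6)² with x = -0.507, y = -27.399, so z ≈ 39.307 ≈ 39.3 km.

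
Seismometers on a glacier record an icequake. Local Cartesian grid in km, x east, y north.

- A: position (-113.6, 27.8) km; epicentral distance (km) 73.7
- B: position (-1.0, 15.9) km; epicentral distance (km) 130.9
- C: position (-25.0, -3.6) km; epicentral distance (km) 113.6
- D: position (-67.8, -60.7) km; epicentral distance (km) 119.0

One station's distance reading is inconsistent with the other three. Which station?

A

Solve using three stations at a time. Using B, C, D (subtract circle equations pairwise → linear system) gives (x, y) ≈ (-129.6, 41.2).
Distances from that point to each station vs reported:
  A: calculated 20.9 vs reported 73.7 → residual 52.8 km
  B: calculated 131.1 vs reported 130.9 → residual 0.2 km
  C: calculated 113.8 vs reported 113.6 → residual 0.2 km
  D: calculated 119.2 vs reported 119.0 → residual 0.2 km
B, C, D are mutually consistent (residuals ≈ 0); A is off by 52.8 km.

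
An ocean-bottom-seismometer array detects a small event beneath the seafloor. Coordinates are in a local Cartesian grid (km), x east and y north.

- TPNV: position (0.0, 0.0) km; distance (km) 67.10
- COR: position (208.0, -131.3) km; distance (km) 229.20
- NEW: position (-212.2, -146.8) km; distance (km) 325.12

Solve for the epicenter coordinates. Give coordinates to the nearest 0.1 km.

x ≈ 54.6 km, y ≈ 39.0 km

Circle about each station: x² + y² = 67.10²; (x − 208.0)² + (y + 131.3)² = 229.20²; (x + 212.2)² + (y + 146.8)² = 325.12².
Subtracting the TPNV equation from the COR and NEW equations removes the quadratic terms:
416.0 x − 262.6 y = 12473.46
-424.4 x − 293.6 y = -34621.52
Solving the 2×2 system: x ≈ 54.6, y ≈ 39.0 km.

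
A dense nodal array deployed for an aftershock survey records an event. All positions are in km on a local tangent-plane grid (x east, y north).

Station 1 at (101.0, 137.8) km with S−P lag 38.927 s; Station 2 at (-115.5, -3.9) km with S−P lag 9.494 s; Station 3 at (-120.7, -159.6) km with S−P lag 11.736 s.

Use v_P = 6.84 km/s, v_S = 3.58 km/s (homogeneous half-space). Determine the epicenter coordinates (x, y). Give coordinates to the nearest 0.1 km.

Distance from S−P lag: d = Δt · v_P v_S / (v_P − v_S) = Δt · (6.84·3.58)/(6.84−3.58) ≈ 7.5114·Δt.
So d_Station 1 = 292.40, d_Station 2 = 71.31, d_Station 3 = 88.15 km.
Circle about each station: (x − 101.0)² + (y − 137.8)² = 292.40²; (x + 115.5)² + (y + 3.9)² = 71.31²; (x + 120.7)² + (y + 159.6)² = 88.15².
Subtracting the Station 1 equation from the Station 2 and Station 3 equations removes the quadratic terms:
-433.0 x − 283.4 y = 64578.26
-443.4 x − 594.8 y = 88578.15
Solving the 2×2 system: x ≈ -100.9, y ≈ -73.7 km.
Check against Station 1 (with the unrounded x, y): √((x − 101.0)²+(y − 137.8)²) = 292.40 ≈ 292.40 km. ✓

x ≈ -100.9 km, y ≈ -73.7 km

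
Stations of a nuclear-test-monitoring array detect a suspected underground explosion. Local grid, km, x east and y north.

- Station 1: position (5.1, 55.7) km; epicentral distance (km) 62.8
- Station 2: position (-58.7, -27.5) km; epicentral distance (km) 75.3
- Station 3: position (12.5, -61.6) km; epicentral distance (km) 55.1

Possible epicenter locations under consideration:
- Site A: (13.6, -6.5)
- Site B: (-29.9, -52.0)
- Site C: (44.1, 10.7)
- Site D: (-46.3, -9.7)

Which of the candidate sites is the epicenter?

Site A

For each candidate, compare |candidate − station| to the reported distance:
Site A: residuals Station 1 0.0, Station 2 0.0, Station 3 0.0 → max 0.0 km
Site B: residuals Station 1 50.4, Station 2 37.5, Station 3 11.6 → max 50.4 km
Site C: residuals Station 1 3.3, Station 2 34.4, Station 3 23.8 → max 34.4 km
Site D: residuals Station 1 20.4, Station 2 53.6, Station 3 23.3 → max 53.6 km
Only Site A has all residuals ≈ 0.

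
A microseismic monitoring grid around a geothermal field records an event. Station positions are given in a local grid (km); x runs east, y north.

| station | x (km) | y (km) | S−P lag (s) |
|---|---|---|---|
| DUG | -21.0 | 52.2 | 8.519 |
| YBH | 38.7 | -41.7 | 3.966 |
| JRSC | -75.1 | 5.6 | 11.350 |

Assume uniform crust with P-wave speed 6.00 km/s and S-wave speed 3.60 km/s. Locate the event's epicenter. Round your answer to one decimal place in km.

x ≈ 26.1 km, y ≈ -8.3 km

Distance from S−P lag: d = Δt · v_P v_S / (v_P − v_S) = Δt · (6.00·3.60)/(6.00−3.60) ≈ 9.0000·Δt.
So d_DUG = 76.67, d_YBH = 35.69, d_JRSC = 102.15 km.
Circle about each station: (x + 21.0)² + (y − 52.2)² = 76.67²; (x − 38.7)² + (y + 41.7)² = 35.69²; (x + 75.1)² + (y − 5.6)² = 102.15².
Subtracting pairs of circle equations eliminates x²+y² and gives linear equations (the radical axes):
119.4 x − 187.8 y = 4675.25
-108.2 x − 93.2 y = -2050.80
Solving the 2×2 system: x ≈ 26.1, y ≈ -8.3 km.
Check against DUG (with the unrounded x, y): √((x + 21.0)²+(y − 52.2)²) = 76.67 ≈ 76.67 km. ✓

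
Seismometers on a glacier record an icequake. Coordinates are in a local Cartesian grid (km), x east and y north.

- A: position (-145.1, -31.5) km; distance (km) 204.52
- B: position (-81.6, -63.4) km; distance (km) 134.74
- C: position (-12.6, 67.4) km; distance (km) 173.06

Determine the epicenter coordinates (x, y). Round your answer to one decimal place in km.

x ≈ 49.6 km, y ≈ -94.1 km

Circle about each station: (x + 145.1)² + (y + 31.5)² = 204.52²; (x + 81.6)² + (y + 63.4)² = 134.74²; (x + 12.6)² + (y − 67.4)² = 173.06².
Subtracting the A equation from the B and C equations removes the quadratic terms:
127.0 x − 63.8 y = 12305.42
265.0 x + 197.8 y = -5466.07
Solving the 2×2 system: x ≈ 49.6, y ≈ -94.1 km.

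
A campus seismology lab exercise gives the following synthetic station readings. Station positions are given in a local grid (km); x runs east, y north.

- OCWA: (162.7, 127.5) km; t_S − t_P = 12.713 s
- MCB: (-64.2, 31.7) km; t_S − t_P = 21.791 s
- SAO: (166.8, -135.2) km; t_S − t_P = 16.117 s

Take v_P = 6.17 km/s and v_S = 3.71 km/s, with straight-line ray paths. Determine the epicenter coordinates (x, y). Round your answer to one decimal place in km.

Distance from S−P lag: d = Δt · v_P v_S / (v_P − v_S) = Δt · (6.17·3.71)/(6.17−3.71) ≈ 9.3052·Δt.
So d_OCWA = 118.30, d_MCB = 202.77, d_SAO = 149.97 km.
Circle about each station: (x − 162.7)² + (y − 127.5)² = 118.30²; (x + 64.2)² + (y − 31.7)² = 202.77²; (x − 166.8)² + (y + 135.2)² = 149.97².
Subtracting pairs of circle equations eliminates x²+y² and gives linear equations (the radical axes):
-453.8 x − 191.6 y = -64721.79
8.2 x − 525.4 y = -5122.37
Solving the 2×2 system: x ≈ 137.6, y ≈ 11.9 km.
Check against OCWA (with the unrounded x, y): √((x − 162.7)²+(y − 127.5)²) = 118.30 ≈ 118.30 km. ✓

(137.6, 11.9)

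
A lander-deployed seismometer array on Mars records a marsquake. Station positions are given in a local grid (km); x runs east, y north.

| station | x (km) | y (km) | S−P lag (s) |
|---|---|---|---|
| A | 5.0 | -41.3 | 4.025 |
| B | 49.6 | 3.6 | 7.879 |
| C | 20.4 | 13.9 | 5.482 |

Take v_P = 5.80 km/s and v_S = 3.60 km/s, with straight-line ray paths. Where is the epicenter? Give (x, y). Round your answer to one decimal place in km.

-22.8 km east, -15.1 km north

Distance from S−P lag: d = Δt · v_P v_S / (v_P − v_S) = Δt · (5.80·3.60)/(5.80−3.60) ≈ 9.4909·Δt.
So d_A = 38.20, d_B = 74.78, d_C = 52.03 km.
Circle about each station: (x − 5.0)² + (y + 41.3)² = 38.20²; (x − 49.6)² + (y − 3.6)² = 74.78²; (x − 20.4)² + (y − 13.9)² = 52.03².
Subtracting the A equation from the B and C equations removes the quadratic terms:
89.2 x + 89.8 y = -3390.38
30.8 x + 110.4 y = -2369.20
Solving the 2×2 system: x ≈ -22.8, y ≈ -15.1 km.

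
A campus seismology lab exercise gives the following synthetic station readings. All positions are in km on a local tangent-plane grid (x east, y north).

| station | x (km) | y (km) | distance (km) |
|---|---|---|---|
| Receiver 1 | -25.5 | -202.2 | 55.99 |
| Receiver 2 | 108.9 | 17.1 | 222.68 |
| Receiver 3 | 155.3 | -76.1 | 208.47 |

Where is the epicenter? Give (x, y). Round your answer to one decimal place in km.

(-40.3, -148.2)

Circle about each station: (x + 25.5)² + (y + 202.2)² = 55.99²; (x − 108.9)² + (y − 17.1)² = 222.68²; (x − 155.3)² + (y + 76.1)² = 208.47².
Subtracting the Receiver 1 equation from the Receiver 2 and Receiver 3 equations removes the quadratic terms:
268.8 x + 438.6 y = -75834.97
361.6 x + 252.2 y = -51950.65
Solving the 2×2 system: x ≈ -40.3, y ≈ -148.2 km.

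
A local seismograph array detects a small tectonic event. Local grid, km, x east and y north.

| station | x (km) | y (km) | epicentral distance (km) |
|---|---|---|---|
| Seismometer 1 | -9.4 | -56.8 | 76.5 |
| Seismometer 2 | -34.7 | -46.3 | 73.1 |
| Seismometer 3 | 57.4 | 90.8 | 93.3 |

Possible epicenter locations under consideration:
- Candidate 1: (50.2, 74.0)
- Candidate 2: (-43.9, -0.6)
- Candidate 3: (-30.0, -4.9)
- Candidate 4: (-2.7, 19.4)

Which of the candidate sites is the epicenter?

Candidate 4

For each candidate, compare |candidate − station| to the reported distance:
Candidate 1: residuals Seismometer 1 67.2, Seismometer 2 74.1, Seismometer 3 75.0 → max 75.0 km
Candidate 2: residuals Seismometer 1 10.6, Seismometer 2 26.5, Seismometer 3 43.1 → max 43.1 km
Candidate 3: residuals Seismometer 1 20.7, Seismometer 2 31.4, Seismometer 3 36.3 → max 36.3 km
Candidate 4: residuals Seismometer 1 0.0, Seismometer 2 0.0, Seismometer 3 0.0 → max 0.0 km
Only Candidate 4 has all residuals ≈ 0.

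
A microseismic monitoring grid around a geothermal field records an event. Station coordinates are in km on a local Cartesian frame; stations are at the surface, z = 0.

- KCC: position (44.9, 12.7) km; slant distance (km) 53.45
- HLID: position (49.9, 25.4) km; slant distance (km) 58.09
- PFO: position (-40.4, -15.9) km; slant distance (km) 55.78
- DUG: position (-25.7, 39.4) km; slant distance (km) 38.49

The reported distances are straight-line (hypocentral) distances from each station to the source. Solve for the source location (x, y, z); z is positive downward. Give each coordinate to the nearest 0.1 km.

Each station gives a sphere (x−x_i)² + (y−y_i)² + z² = d_i² (stations at z=0).
Subtracting the KCC sphere from HLID and PFO: z² cancels, leaving linear equations in x and y:
10.0 x + 25.4 y = 440.32
-170.6 x − 57.2 y = -546.84
Solving: x ≈ -3.004, y ≈ 18.518 km (keep extra digits for the depth step; rounded: -3.0, 18.5).
Then from the KCC sphere: z² = 53.45² − (x − 44.9)² − (y − 12.7)² with x = -3.004, y = 18.518, so z ≈ 22.984 ≈ 23.0 km.

x ≈ -3.0 km, y ≈ 18.5 km, depth ≈ 23.0 km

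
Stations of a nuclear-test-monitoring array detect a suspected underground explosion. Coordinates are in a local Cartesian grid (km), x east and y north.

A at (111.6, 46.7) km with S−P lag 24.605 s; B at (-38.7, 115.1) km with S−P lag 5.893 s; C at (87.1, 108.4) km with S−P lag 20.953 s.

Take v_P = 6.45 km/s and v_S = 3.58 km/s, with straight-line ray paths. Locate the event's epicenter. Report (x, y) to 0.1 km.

Distance from S−P lag: d = Δt · v_P v_S / (v_P − v_S) = Δt · (6.45·3.58)/(6.45−3.58) ≈ 8.0456·Δt.
So d_A = 197.96, d_B = 47.41, d_C = 168.58 km.
Circle about each station: (x − 111.6)² + (y − 46.7)² = 197.96²; (x + 38.7)² + (y − 115.1)² = 47.41²; (x − 87.1)² + (y − 108.4)² = 168.58².
Subtracting the A equation from the B and C equations removes the quadratic terms:
-300.6 x + 136.8 y = 37050.70
-49.0 x + 123.4 y = 15470.47
Solving the 2×2 system: x ≈ -80.8, y ≈ 93.3 km.
Check against A (with the unrounded x, y): √((x − 111.6)²+(y − 46.7)²) = 197.96 ≈ 197.96 km. ✓

x ≈ -80.8 km, y ≈ 93.3 km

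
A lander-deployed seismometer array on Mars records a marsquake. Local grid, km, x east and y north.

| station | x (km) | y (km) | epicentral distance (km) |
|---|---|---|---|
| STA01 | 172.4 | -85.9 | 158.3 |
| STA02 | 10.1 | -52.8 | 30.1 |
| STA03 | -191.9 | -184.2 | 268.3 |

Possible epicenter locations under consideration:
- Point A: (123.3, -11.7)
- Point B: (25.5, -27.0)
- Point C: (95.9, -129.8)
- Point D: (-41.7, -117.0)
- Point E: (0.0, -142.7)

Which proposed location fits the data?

For each candidate, compare |candidate − station| to the reported distance:
Point A: residuals STA01 69.3, STA02 90.3, STA03 91.0 → max 91.0 km
Point B: residuals STA01 0.0, STA02 0.1, STA03 0.0 → max 0.1 km
Point C: residuals STA01 70.1, STA02 85.2, STA03 24.6 → max 85.2 km
Point D: residuals STA01 58.0, STA02 52.4, STA03 103.8 → max 103.8 km
Point E: residuals STA01 23.2, STA02 60.4, STA03 72.0 → max 72.0 km
Only Point B has all residuals ≈ 0.

Point B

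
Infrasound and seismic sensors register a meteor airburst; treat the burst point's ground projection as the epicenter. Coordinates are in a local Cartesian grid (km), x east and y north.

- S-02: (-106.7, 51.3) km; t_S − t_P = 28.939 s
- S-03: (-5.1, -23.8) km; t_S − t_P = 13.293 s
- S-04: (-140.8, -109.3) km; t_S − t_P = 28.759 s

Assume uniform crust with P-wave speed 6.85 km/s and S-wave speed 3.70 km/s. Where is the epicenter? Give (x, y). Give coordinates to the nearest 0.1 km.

(88.2, -76.1)

Distance from S−P lag: d = Δt · v_P v_S / (v_P − v_S) = Δt · (6.85·3.70)/(6.85−3.70) ≈ 8.0460·Δt.
So d_S-02 = 232.84, d_S-03 = 106.96, d_S-04 = 231.40 km.
Circle about each station: (x + 106.7)² + (y − 51.3)² = 232.84²; (x + 5.1)² + (y + 23.8)² = 106.96²; (x + 140.8)² + (y + 109.3)² = 231.40².
Subtracting the S-02 equation from the S-03 and S-04 equations removes the quadratic terms:
203.2 x − 150.2 y = 29349.89
-68.2 x − 321.2 y = 18423.06
Solving the 2×2 system: x ≈ 88.2, y ≈ -76.1 km.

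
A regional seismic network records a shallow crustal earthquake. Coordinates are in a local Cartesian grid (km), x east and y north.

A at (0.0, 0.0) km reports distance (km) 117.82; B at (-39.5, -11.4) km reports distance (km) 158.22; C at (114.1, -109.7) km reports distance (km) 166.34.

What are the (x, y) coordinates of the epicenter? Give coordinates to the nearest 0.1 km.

Circle about each station: x² + y² = 117.82²; (x + 39.5)² + (y + 11.4)² = 158.22²; (x − 114.1)² + (y + 109.7)² = 166.34².
Subtracting the A equation from the B and C equations removes the quadratic terms:
-79.0 x − 22.8 y = -9461.81
228.2 x − 219.4 y = 11265.46
Solving the 2×2 system: x ≈ 103.5, y ≈ 56.3 km.

x ≈ 103.5 km, y ≈ 56.3 km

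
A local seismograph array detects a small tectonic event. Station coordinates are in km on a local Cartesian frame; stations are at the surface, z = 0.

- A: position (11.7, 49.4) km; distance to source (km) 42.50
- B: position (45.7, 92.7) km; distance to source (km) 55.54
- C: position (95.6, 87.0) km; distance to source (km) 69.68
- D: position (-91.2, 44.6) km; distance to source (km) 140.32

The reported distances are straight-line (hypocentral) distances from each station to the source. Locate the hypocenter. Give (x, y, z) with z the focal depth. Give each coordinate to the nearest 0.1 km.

Each station gives a sphere (x−x_i)² + (y−y_i)² + z² = d_i² (stations at z=0).
Subtracting the A sphere from B and C: z² cancels, leaving linear equations in x and y:
68.0 x + 86.6 y = 6826.09
167.8 x + 75.2 y = 11082.06
Solving: x ≈ 47.398, y ≈ 41.606 km (keep extra digits for the depth step; rounded: 47.4, 41.6).
Then from the A sphere: z² = 42.50² − (x − 11.7)² − (y − 49.4)² with x = 47.398, y = 41.606, so z ≈ 21.706 ≈ 21.7 km.

x ≈ 47.4 km, y ≈ 41.6 km, depth ≈ 21.7 km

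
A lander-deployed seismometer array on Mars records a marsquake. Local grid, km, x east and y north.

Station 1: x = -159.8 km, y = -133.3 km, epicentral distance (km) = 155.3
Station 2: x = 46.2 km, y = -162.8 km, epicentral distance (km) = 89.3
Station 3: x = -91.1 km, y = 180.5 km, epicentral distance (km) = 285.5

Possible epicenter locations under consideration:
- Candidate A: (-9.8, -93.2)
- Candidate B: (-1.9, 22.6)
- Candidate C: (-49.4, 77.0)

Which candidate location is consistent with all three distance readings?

For each candidate, compare |candidate − station| to the reported distance:
Candidate A: residuals Station 1 0.0, Station 2 0.0, Station 3 0.0 → max 0.0 km
Candidate B: residuals Station 1 66.6, Station 2 102.2, Station 3 104.1 → max 104.1 km
Candidate C: residuals Station 1 82.2, Station 2 168.9, Station 3 173.9 → max 173.9 km
Only Candidate A has all residuals ≈ 0.

Candidate A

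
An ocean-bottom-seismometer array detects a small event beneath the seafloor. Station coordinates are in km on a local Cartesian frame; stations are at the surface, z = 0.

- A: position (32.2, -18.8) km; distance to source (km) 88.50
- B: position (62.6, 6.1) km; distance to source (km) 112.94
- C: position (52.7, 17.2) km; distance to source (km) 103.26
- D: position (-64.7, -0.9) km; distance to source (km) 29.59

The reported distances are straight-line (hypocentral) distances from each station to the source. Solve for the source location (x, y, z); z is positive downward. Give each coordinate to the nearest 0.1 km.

Each station gives a sphere (x−x_i)² + (y−y_i)² + z² = d_i² (stations at z=0).
Subtracting the A sphere from B and C: z² cancels, leaving linear equations in x and y:
60.8 x + 49.8 y = -2357.50
41.0 x + 72.0 y = -1147.53
Solving: x ≈ -48.203, y ≈ 11.511 km (keep extra digits for the depth step; rounded: -48.2, 11.5).
Then from the A sphere: z² = 88.50² − (x − 32.2)² − (y + 18.8)² with x = -48.203, y = 11.511, so z ≈ 21.186 ≈ 21.2 km.

x ≈ -48.2 km, y ≈ 11.5 km, depth ≈ 21.2 km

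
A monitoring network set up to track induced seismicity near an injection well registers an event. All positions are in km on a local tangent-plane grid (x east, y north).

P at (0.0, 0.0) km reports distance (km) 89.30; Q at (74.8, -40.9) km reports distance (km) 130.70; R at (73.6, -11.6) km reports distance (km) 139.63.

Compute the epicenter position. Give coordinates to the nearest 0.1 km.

-52.0 km east, -72.6 km north

Circle about each station: x² + y² = 89.30²; (x − 74.8)² + (y + 40.9)² = 130.70²; (x − 73.6)² + (y + 11.6)² = 139.63².
Subtracting the P equation from the Q and R equations removes the quadratic terms:
149.6 x − 81.8 y = -1840.15
147.2 x − 23.2 y = -5970.53
Solving the 2×2 system: x ≈ -52.0, y ≈ -72.6 km.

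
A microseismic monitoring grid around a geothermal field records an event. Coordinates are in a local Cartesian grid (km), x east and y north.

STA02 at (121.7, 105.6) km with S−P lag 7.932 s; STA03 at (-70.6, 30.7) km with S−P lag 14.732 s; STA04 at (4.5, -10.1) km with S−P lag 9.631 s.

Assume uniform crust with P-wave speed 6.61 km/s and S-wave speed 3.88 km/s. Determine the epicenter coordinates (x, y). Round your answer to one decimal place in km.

(65.3, 56.9)

Distance from S−P lag: d = Δt · v_P v_S / (v_P − v_S) = Δt · (6.61·3.88)/(6.61−3.88) ≈ 9.3944·Δt.
So d_STA02 = 74.52, d_STA03 = 138.40, d_STA04 = 90.48 km.
Circle about each station: (x − 121.7)² + (y − 105.6)² = 74.52²; (x + 70.6)² + (y − 30.7)² = 138.40²; (x − 4.5)² + (y + 10.1)² = 90.48².
Subtracting pairs of circle equations eliminates x²+y² and gives linear equations (the radical axes):
-384.6 x − 149.8 y = -33636.73
-234.4 x − 231.4 y = -28473.39
Solving the 2×2 system: x ≈ 65.3, y ≈ 56.9 km.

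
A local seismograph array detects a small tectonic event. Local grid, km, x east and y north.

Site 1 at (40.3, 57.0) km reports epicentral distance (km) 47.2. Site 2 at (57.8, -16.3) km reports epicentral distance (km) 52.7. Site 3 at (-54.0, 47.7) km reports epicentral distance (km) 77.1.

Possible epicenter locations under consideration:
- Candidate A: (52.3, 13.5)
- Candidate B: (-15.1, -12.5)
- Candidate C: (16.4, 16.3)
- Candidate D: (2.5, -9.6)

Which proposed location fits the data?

Candidate C

For each candidate, compare |candidate − station| to the reported distance:
Candidate A: residuals Site 1 2.1, Site 2 22.4, Site 3 34.6 → max 34.6 km
Candidate B: residuals Site 1 41.7, Site 2 20.3, Site 3 5.4 → max 41.7 km
Candidate C: residuals Site 1 0.0, Site 2 0.0, Site 3 0.0 → max 0.0 km
Candidate D: residuals Site 1 29.4, Site 2 3.0, Site 3 3.4 → max 29.4 km
Only Candidate C has all residuals ≈ 0.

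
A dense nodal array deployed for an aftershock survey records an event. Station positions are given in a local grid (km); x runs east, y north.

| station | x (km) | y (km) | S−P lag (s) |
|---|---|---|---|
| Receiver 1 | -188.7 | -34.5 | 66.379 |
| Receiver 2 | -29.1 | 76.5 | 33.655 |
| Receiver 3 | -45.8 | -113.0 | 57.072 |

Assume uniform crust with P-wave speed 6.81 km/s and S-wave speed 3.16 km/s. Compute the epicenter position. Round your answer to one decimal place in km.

150.9 km east, 160.0 km north

Distance from S−P lag: d = Δt · v_P v_S / (v_P − v_S) = Δt · (6.81·3.16)/(6.81−3.16) ≈ 5.8958·Δt.
So d_Receiver 1 = 391.36, d_Receiver 2 = 198.42, d_Receiver 3 = 336.48 km.
Circle about each station: (x + 188.7)² + (y + 34.5)² = 391.36²; (x + 29.1)² + (y − 76.5)² = 198.42²; (x + 45.8)² + (y + 113.0)² = 336.48².
Subtracting pairs of circle equations eliminates x²+y² and gives linear equations (the radical axes):
319.2 x + 222.0 y = 83693.27
285.8 x − 157.0 y = 18012.56
Solving the 2×2 system: x ≈ 150.9, y ≈ 160.0 km.
Check against Receiver 1 (with the unrounded x, y): √((x + 188.7)²+(y + 34.5)²) = 391.37 ≈ 391.36 km. ✓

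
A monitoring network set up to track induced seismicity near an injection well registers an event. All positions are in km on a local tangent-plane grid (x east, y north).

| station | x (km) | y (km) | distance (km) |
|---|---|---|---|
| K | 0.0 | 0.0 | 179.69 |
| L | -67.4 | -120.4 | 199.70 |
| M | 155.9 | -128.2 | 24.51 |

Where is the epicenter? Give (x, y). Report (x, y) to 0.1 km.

Circle about each station: x² + y² = 179.69²; (x + 67.4)² + (y + 120.4)² = 199.70²; (x − 155.9)² + (y + 128.2)² = 24.51².
Subtracting pairs of circle equations eliminates x²+y² and gives linear equations (the radical axes):
-134.8 x − 240.8 y = 11447.33
311.8 x − 256.4 y = 72427.81
Solving the 2×2 system: x ≈ 132.3, y ≈ -121.6 km.

132.3 km east, -121.6 km north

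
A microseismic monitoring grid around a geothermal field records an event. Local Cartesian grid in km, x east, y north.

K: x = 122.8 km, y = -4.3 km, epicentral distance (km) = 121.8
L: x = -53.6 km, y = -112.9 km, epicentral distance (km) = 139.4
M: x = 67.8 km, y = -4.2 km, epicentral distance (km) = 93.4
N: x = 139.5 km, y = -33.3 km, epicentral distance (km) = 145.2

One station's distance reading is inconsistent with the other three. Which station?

Solve using three stations at a time. Using K, L, N (subtract circle equations pairwise → linear system) gives (x, y) ≈ (2.4, 14.8).
Distances from that point to each station vs reported:
  K: calculated 121.9 vs reported 121.8 → residual 0.1 km
  L: calculated 139.5 vs reported 139.4 → residual 0.1 km
  M: calculated 68.1 vs reported 93.4 → residual 25.3 km
  N: calculated 145.3 vs reported 145.2 → residual 0.1 km
K, L, N are mutually consistent (residuals ≈ 0); M is off by 25.3 km.

M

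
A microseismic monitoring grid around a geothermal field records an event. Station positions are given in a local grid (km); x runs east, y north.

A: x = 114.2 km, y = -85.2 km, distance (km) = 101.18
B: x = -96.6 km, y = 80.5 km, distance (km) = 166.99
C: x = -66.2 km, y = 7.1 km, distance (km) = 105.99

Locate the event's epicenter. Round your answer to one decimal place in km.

(36.0, -21.0)

Circle about each station: (x − 114.2)² + (y + 85.2)² = 101.18²; (x + 96.6)² + (y − 80.5)² = 166.99²; (x + 66.2)² + (y − 7.1)² = 105.99².
Subtracting pairs of circle equations eliminates x²+y² and gives linear equations (the radical axes):
-421.6 x + 331.4 y = -22137.14
-360.8 x + 184.6 y = -16864.32
Solving the 2×2 system: x ≈ 36.0, y ≈ -21.0 km.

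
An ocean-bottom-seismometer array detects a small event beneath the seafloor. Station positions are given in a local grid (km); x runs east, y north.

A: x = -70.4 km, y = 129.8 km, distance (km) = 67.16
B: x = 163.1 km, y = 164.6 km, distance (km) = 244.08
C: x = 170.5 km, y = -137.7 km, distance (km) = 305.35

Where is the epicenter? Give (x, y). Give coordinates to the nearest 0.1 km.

Circle about each station: (x + 70.4)² + (y − 129.8)² = 67.16²; (x − 163.1)² + (y − 164.6)² = 244.08²; (x − 170.5)² + (y + 137.7)² = 305.35².
Subtracting pairs of circle equations eliminates x²+y² and gives linear equations (the radical axes):
467.0 x + 69.6 y = -23174.01
481.8 x − 535.0 y = -62500.82
Solving the 2×2 system: x ≈ -59.1, y ≈ 63.6 km.
Check against A (with the unrounded x, y): √((x + 70.4)²+(y − 129.8)²) = 67.16 ≈ 67.16 km. ✓

-59.1 km east, 63.6 km north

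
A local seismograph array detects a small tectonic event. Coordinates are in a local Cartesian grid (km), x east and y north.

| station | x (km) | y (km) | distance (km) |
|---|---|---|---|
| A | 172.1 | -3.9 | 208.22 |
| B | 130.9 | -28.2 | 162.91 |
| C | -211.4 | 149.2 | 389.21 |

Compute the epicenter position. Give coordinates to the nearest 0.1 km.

x ≈ 30.0 km, y ≈ -156.1 km

Circle about each station: (x − 172.1)² + (y + 3.9)² = 208.22²; (x − 130.9)² + (y + 28.2)² = 162.91²; (x + 211.4)² + (y − 149.2)² = 389.21².
Subtracting pairs of circle equations eliminates x²+y² and gives linear equations (the radical axes):
-82.4 x − 48.6 y = 5112.33
-767.0 x + 306.2 y = -70811.88
Solving the 2×2 system: x ≈ 30.0, y ≈ -156.1 km.
Check against A (with the unrounded x, y): √((x − 172.1)²+(y + 3.9)²) = 208.20 ≈ 208.22 km. ✓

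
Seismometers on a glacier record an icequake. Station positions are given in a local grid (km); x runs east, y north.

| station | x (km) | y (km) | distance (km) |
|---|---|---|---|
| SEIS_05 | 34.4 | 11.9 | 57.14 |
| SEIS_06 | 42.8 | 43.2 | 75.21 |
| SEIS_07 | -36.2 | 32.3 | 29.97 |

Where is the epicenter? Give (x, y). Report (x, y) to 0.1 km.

Circle about each station: (x − 34.4)² + (y − 11.9)² = 57.14²; (x − 42.8)² + (y − 43.2)² = 75.21²; (x + 36.2)² + (y − 32.3)² = 29.97².
Subtracting the SEIS_05 equation from the SEIS_06 and SEIS_07 equations removes the quadratic terms:
16.8 x + 62.6 y = -18.45
-141.2 x + 40.8 y = 3395.54
Solving the 2×2 system: x ≈ -22.4, y ≈ 5.7 km.
Check against SEIS_05 (with the unrounded x, y): √((x − 34.4)²+(y − 11.9)²) = 57.13 ≈ 57.14 km. ✓

-22.4 km east, 5.7 km north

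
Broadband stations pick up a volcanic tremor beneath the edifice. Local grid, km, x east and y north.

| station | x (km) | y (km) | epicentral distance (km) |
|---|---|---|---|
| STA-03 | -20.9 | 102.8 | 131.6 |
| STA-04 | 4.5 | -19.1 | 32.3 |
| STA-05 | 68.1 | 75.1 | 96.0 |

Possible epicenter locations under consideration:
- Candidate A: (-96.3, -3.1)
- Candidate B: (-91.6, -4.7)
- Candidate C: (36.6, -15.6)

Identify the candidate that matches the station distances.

For each candidate, compare |candidate − station| to the reported distance:
Candidate A: residuals STA-03 1.6, STA-04 69.8, STA-05 86.1 → max 86.1 km
Candidate B: residuals STA-03 2.9, STA-04 64.9, STA-05 82.5 → max 82.5 km
Candidate C: residuals STA-03 0.0, STA-04 0.0, STA-05 0.0 → max 0.0 km
Only Candidate C has all residuals ≈ 0.

Candidate C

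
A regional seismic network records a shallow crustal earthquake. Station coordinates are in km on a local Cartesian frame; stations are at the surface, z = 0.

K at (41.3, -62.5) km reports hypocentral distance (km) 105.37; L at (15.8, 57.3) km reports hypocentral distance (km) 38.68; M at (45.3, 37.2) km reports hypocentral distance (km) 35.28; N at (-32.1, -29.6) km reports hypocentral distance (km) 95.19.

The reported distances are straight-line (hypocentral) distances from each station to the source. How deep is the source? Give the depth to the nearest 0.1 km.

z ≈ 30.8 km

Each station gives a sphere (x−x_i)² + (y−y_i)² + z² = d_i² (stations at z=0).
Subtracting the K sphere from L and M: z² cancels, leaving linear equations in x and y:
-51.0 x + 239.6 y = 7527.68
8.0 x + 199.4 y = 7682.15
Solving: x ≈ 28.100, y ≈ 37.399 km (keep extra digits for the depth step; rounded: 28.1, 37.4).
Then from the K sphere: z² = 105.37² − (x − 41.3)² − (y + 62.5)² with x = 28.100, y = 37.399, so z ≈ 30.802 ≈ 30.8 km.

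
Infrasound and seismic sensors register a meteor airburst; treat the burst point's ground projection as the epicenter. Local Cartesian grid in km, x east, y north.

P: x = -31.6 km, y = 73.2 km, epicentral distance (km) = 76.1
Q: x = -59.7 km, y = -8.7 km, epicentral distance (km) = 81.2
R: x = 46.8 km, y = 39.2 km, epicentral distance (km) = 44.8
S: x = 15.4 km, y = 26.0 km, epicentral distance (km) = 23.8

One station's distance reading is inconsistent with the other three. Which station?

P

Solve using three stations at a time. Using Q, R, S (subtract circle equations pairwise → linear system) gives (x, y) ≈ (20.8, 2.6).
Distances from that point to each station vs reported:
  P: calculated 87.9 vs reported 76.1 → residual 11.8 km
  Q: calculated 81.3 vs reported 81.2 → residual 0.1 km
  R: calculated 44.9 vs reported 44.8 → residual 0.1 km
  S: calculated 24.0 vs reported 23.8 → residual 0.2 km
Q, R, S are mutually consistent (residuals ≈ 0); P is off by 11.8 km.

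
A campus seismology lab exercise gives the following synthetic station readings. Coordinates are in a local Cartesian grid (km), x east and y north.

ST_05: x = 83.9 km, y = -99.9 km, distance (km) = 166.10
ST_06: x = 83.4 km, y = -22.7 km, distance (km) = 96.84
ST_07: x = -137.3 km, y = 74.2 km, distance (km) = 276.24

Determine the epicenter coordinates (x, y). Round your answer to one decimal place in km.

Circle about each station: (x − 83.9)² + (y + 99.9)² = 166.10²; (x − 83.4)² + (y + 22.7)² = 96.84²; (x + 137.3)² + (y − 74.2)² = 276.24².
Subtracting pairs of circle equations eliminates x²+y² and gives linear equations (the radical axes):
-1.0 x + 154.4 y = 8662.85
-442.4 x + 348.2 y = -41381.62
Solving the 2×2 system: x ≈ 138.4, y ≈ 57.0 km.

x ≈ 138.4 km, y ≈ 57.0 km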